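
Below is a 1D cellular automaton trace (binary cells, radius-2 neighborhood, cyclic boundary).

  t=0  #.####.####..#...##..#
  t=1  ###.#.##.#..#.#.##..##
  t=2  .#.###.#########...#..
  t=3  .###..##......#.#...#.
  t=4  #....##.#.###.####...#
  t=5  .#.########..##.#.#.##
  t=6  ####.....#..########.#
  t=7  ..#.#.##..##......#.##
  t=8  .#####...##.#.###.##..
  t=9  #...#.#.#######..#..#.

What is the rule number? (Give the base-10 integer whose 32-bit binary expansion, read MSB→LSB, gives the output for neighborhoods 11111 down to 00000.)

  #####|.  b31=0 t=1,i=0
  ####.|#  b30=1 t=0,i=4
  ###.#|.  b29=0 t=0,i=5
  ###..|.  b28=0 t=0,i=10
  ##.##|#  b27=1 t=0,i=1
  ##.#.|#  b26=1 t=1,i=3
  ##..#|.  b25=0 t=0,i=11
  ##...|#  b24=1 t=2,i=16
  #.###|#  b23=1 t=0,i=2
  #.##.|.  b22=0 t=1,i=6
  #.#.#|#  b21=1 t=1,i=4
  #.#..|#  b20=1 t=1,i=9
  #..##|#  b19=1 t=0,i=20
  #..#.|#  b18=1 t=0,i=12
  #...#|.  b17=0 t=0,i=15
  #....|.  b16=0 t=3,i=9
  .####|.  b15=0 t=0,i=3
  .###.|.  b14=0 t=2,i=4
  .##.#|#  b13=1 t=0,i=0
  .##..|.  b12=0 t=0,i=18
  .#.##|#  b11=1 t=1,i=5
  .#.#.|#  b10=1 t=1,i=13
  .#..#|#  b9=1 t=1,i=10
  .#...|#  b8=1 t=0,i=14
  ..###|.  b7=0 t=1,i=20
  ..##.|#  b6=1 t=0,i=17
  ..#.#|#  b5=1 t=1,i=12
  ..#..|.  b4=0 t=0,i=13
  ...##|#  b3=1 t=0,i=16
  ...#.|.  b2=0 t=2,i=0
  ....#|#  b1=1 t=3,i=12
  .....|#  b0=1 t=3,i=10
  bits 01001101101111000010111101101011 = 1304178539

1304178539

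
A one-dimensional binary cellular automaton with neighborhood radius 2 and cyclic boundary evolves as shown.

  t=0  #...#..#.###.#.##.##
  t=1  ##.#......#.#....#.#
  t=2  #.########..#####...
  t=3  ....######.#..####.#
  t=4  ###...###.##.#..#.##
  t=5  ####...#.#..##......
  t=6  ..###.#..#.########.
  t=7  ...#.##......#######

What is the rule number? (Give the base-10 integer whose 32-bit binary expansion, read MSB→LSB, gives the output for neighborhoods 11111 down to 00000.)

3709423943

  ##### -> #   bit 31 = 1  t=2,i=4
  ####. -> #   bit 30 = 1  t=2,i=8
  ###.# -> .   bit 29 = 0  t=0,i=11
  ###.. -> #   bit 28 = 1  t=0,i=0
  ##.## -> #   bit 27 = 1  t=0,i=17
  ##.#. -> #   bit 26 = 1  t=0,i=12
  ##..# -> .   bit 25 = 0  t=2,i=10
  ##... -> #   bit 24 = 1  t=0,i=1
  #.### -> .   bit 23 = 0  t=0,i=9
  #.##. -> .   bit 22 = 0  t=0,i=15
  #.#.# -> .   bit 21 = 0  t=0,i=13
  #.#.. -> #   bit 20 = 1  t=1,i=3
  #..## -> #   bit 19 = 1  t=2,i=11
  #..#. -> .   bit 18 = 0  t=0,i=6
  #...# -> .   bit 17 = 0  t=0,i=2
  #.... -> #   bit 16 = 1  t=1,i=5
  .#### -> .   bit 15 = 0  t=2,i=3
  .###. -> #   bit 14 = 1  t=0,i=10
  .##.# -> .   bit 13 = 0  t=0,i=16
  .##.. -> #   bit 12 = 1  t=5,i=13
  .#.## -> .   bit 11 = 0  t=0,i=8
  .#.#. -> .   bit 10 = 0  t=1,i=11
  .#..# -> .   bit 9 = 0  t=0,i=5
  .#... -> #   bit 8 = 1  t=1,i=4
  ..### -> .   bit 7 = 0  t=2,i=12
  ..##. -> #   bit 6 = 1  t=5,i=12
  ..#.# -> .   bit 5 = 0  t=0,i=7
  ..#.. -> .   bit 4 = 0  t=0,i=4
  ...## -> .   bit 3 = 0  t=3,i=3
  ...#. -> #   bit 2 = 1  t=0,i=3
  ....# -> #   bit 1 = 1  t=1,i=8
  ..... -> #   bit 0 = 1  t=1,i=6
  bits 11011101000110010101000101000111 = 3709423943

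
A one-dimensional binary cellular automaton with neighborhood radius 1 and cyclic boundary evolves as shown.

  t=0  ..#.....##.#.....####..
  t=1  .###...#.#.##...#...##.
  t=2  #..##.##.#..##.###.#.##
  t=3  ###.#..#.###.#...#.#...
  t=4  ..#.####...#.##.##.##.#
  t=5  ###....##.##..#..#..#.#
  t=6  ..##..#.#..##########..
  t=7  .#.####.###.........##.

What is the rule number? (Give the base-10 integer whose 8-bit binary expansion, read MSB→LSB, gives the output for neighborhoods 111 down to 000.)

  nb ###: next=.  (t=0,i=18, bit7=0)
  nb ##.: next=#  (t=0,i=9, bit6=1)
  nb #.#: next=.  (t=0,i=10, bit5=0)
  nb #..: next=#  (t=0,i=3, bit4=1)
  nb .##: next=.  (t=0,i=8, bit3=0)
  nb .#.: next=#  (t=0,i=2, bit2=1)
  nb ..#: next=#  (t=0,i=1, bit1=1)
  nb ...: next=.  (t=0,i=0, bit0=0)
  bits 01010110 = 86

86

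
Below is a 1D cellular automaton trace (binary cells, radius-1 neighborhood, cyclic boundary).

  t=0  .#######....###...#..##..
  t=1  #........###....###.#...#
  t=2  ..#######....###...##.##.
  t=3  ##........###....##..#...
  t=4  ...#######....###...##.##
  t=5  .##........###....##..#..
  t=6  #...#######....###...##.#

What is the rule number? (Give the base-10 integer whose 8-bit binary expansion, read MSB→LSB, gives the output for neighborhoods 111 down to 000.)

39

  [7] ### => .  t=0,i=2
  [6] ##. => .  t=0,i=7
  [5] #.# => #  t=1,i=19
  [4] #.. => .  t=0,i=8
  [3] .## => .  t=0,i=1
  [2] .#. => #  t=0,i=18
  [1] ..# => #  t=0,i=0
  [0] ... => #  t=0,i=9
  bits 00100111 = 39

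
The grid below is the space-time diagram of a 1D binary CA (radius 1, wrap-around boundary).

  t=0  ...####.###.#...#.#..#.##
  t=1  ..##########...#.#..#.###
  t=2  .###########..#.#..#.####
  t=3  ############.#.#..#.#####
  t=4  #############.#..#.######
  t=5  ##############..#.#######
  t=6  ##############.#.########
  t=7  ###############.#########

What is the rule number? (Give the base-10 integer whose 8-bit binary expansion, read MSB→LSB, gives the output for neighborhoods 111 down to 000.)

234

  [7] ### => #  t=0,i=4
  [6] ##. => #  t=0,i=6
  [5] #.# => #  t=0,i=7
  [4] #.. => .  t=0,i=0
  [3] .## => #  t=0,i=3
  [2] .#. => .  t=0,i=12
  [1] ..# => #  t=0,i=2
  [0] ... => .  t=0,i=1
  bits 11101010 = 234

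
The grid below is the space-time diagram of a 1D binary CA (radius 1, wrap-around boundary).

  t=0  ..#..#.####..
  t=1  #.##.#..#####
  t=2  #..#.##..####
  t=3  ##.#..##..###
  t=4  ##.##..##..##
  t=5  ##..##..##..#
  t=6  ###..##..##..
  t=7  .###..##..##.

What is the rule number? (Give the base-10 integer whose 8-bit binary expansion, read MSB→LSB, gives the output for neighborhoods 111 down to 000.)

213

  [7] ### => #  t=0,i=8
  [6] ##. => #  t=0,i=10
  [5] #.# => .  t=0,i=6
  [4] #.. => #  t=0,i=3
  [3] .## => .  t=0,i=7
  [2] .#. => #  t=0,i=2
  [1] ..# => .  t=0,i=1
  [0] ... => #  t=0,i=0
  bits 11010101 = 213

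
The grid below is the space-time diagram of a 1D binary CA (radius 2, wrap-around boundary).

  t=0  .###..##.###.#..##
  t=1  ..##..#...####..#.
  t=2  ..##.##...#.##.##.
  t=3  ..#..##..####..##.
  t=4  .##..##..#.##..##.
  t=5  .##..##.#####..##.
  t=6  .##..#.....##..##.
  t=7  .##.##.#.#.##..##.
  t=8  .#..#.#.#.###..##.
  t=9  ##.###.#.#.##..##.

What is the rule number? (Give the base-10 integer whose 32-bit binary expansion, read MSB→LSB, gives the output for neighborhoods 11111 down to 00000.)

  nb #####: next=.  (t=5,i=10, bit31=0)
  nb ####.: next=#  (t=1,i=12, bit30=1)
  nb ###.#: next=#  (t=0,i=11, bit29=1)
  nb ###..: next=#  (t=0,i=3, bit28=1)
  nb ##.##: next=.  (t=0,i=0, bit27=0)
  nb ##.#.: next=#  (t=0,i=12, bit26=1)
  nb ##..#: next=.  (t=0,i=4, bit25=0)
  nb ##...: next=.  (t=2,i=7, bit24=0)
  nb #.###: next=.  (t=0,i=1, bit23=0)
  nb #.##.: next=#  (t=2,i=5, bit22=1)
  nb #.#.#: next=.  (t=7,i=7, bit21=0)
  nb #.#..: next=#  (t=0,i=13, bit20=1)
  nb #..##: next=.  (t=0,i=5, bit19=0)
  nb #..#.: next=#  (t=1,i=5, bit18=1)
  nb #...#: next=.  (t=1,i=0, bit17=0)
  nb #....: next=#  (t=6,i=7, bit16=1)
  nb .####: next=.  (t=1,i=11, bit15=0)
  nb .###.: next=#  (t=0,i=2, bit14=1)
  nb .##.#: next=.  (t=0,i=7, bit13=0)
  nb .##..: next=#  (t=1,i=3, bit12=1)
  nb .#.##: next=#  (t=2,i=11, bit11=1)
  nb .#.#.: next=#  (t=7,i=8, bit10=1)
  nb .#..#: next=.  (t=0,i=14, bit9=0)
  nb .#...: next=.  (t=1,i=7, bit8=0)
  nb ..###: next=#  (t=1,i=10, bit7=1)
  nb ..##.: next=#  (t=0,i=6, bit6=1)
  nb ..#.#: next=#  (t=2,i=10, bit5=1)
  nb ..#..: next=#  (t=1,i=6, bit4=1)
  nb ...##: next=.  (t=1,i=1, bit3=0)
  nb ...#.: next=#  (t=2,i=9, bit2=1)
  nb ....#: next=#  (t=6,i=9, bit1=1)
  nb .....: next=.  (t=6,i=8, bit0=0)
  bits 01110100010101010101110011110110 = 1951751414

1951751414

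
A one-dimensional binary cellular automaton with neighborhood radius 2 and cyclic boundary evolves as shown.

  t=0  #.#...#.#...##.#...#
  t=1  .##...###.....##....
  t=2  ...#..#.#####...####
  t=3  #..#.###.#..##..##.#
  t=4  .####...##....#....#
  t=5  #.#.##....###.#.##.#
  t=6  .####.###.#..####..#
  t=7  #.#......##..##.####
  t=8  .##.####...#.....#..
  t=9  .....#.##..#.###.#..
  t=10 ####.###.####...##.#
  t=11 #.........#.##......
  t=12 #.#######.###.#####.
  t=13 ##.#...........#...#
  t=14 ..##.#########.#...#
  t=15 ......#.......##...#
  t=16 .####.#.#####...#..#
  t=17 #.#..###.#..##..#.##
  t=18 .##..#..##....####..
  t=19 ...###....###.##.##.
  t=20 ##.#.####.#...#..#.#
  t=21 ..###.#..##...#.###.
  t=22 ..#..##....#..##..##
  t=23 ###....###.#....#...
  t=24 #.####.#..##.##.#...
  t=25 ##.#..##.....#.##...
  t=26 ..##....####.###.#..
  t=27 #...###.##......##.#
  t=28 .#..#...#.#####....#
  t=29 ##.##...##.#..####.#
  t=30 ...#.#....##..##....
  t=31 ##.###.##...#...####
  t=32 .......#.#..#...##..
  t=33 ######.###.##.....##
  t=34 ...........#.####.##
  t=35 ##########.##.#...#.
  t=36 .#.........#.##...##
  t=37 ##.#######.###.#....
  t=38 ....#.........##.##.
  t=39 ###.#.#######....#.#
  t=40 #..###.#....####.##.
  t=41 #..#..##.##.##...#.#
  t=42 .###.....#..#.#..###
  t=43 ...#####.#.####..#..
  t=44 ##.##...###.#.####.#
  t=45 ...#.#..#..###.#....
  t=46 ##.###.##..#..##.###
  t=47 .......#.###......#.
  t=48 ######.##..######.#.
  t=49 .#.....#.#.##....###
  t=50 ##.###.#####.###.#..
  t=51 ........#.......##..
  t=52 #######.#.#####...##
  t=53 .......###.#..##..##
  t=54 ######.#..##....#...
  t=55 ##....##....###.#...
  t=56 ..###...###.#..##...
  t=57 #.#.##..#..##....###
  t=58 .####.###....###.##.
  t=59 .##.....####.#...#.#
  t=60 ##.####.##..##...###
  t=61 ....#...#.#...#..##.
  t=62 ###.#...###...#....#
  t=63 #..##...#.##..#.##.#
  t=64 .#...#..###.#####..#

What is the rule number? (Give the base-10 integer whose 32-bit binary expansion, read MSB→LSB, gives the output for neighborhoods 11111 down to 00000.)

  #####|.  b31=0 t=2,i=10
  ####.|.  b30=0 t=2,i=11
  ###.#|.  b29=0 t=3,i=7
  ###..|#  b28=1 t=1,i=8
  ##.##|.  b27=0 t=3,i=18
  ##.#.|#  b26=1 t=0,i=1
  ##..#|#  b25=1 t=3,i=1
  ##...|#  b24=1 t=1,i=3
  #.###|.  b23=0 t=2,i=8
  #.##.|#  b22=1 t=3,i=19
  #.#.#|#  b21=1 t=5,i=2
  #.#..|#  b20=1 t=0,i=2
  #..##|.  b19=0 t=3,i=11
  #..#.|#  b18=1 t=2,i=5
  #...#|.  b17=0 t=0,i=4
  #....|#  b16=1 t=1,i=10
  .####|#  b15=1 t=2,i=9
  .###.|.  b14=0 t=1,i=7
  .##.#|.  b13=0 t=0,i=0
  .##..|.  b12=0 t=1,i=2
  .#.##|#  b11=1 t=2,i=7
  .#.#.|#  b10=1 t=0,i=7
  .#..#|.  b9=0 t=2,i=4
  .#...|.  b8=0 t=0,i=3
  ..###|#  b7=1 t=1,i=6
  ..##.|.  b6=0 t=0,i=12
  ..#.#|#  b5=1 t=0,i=6
  ..#..|#  b4=1 t=2,i=3
  ...##|.  b3=0 t=0,i=11
  ...#.|.  b2=0 t=0,i=5
  ....#|#  b1=1 t=1,i=12
  .....|#  b0=1 t=1,i=11
  bits 00010111011101011000110010110011 = 393579699

393579699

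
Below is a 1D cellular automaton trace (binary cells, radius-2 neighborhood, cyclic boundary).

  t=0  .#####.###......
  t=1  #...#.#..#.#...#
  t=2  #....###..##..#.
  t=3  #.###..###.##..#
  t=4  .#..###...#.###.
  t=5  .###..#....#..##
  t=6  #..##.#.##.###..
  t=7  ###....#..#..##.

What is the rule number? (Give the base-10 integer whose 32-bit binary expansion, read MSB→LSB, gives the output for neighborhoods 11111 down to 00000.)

1511595546

  ##### -> .   bit 31 = 0  t=0,i=3
  ####. -> #   bit 30 = 1  t=0,i=4
  ###.# -> .   bit 29 = 0  t=0,i=5
  ###.. -> #   bit 28 = 1  t=0,i=9
  ##.## -> #   bit 27 = 1  t=0,i=6
  ##.#. -> .   bit 26 = 0  t=6,i=5
  ##..# -> #   bit 25 = 1  t=2,i=8
  ##... -> .   bit 24 = 0  t=0,i=10
  #.### -> .   bit 23 = 0  t=0,i=7
  #.##. -> .   bit 22 = 0  t=3,i=11
  #.#.# -> .   bit 21 = 0  t=6,i=6
  #.#.. -> #   bit 20 = 1  t=1,i=6
  #..## -> #   bit 19 = 1  t=2,i=9
  #..#. -> .   bit 18 = 0  t=1,i=8
  #...# -> .   bit 17 = 0  t=1,i=2
  #.... -> #   bit 16 = 1  t=0,i=11
  .#### -> .   bit 15 = 0  t=0,i=2
  .###. -> .   bit 14 = 0  t=0,i=8
  .##.# -> .   bit 13 = 0  t=3,i=0
  .##.. -> #   bit 12 = 1  t=1,i=0
  .#.## -> #   bit 11 = 1  t=4,i=11
  .#.#. -> #   bit 10 = 1  t=1,i=5
  .#..# -> #   bit 9 = 1  t=1,i=7
  .#... -> .   bit 8 = 0  t=1,i=12
  ..### -> .   bit 7 = 0  t=0,i=1
  ..##. -> .   bit 6 = 0  t=1,i=15
  ..#.# -> .   bit 5 = 0  t=1,i=4
  ..#.. -> #   bit 4 = 1  t=4,i=1
  ...## -> #   bit 3 = 1  t=0,i=0
  ...#. -> .   bit 2 = 0  t=1,i=3
  ....# -> #   bit 1 = 1  t=0,i=15
  ..... -> .   bit 0 = 0  t=0,i=12
  bits 01011010000110010001111000011010 = 1511595546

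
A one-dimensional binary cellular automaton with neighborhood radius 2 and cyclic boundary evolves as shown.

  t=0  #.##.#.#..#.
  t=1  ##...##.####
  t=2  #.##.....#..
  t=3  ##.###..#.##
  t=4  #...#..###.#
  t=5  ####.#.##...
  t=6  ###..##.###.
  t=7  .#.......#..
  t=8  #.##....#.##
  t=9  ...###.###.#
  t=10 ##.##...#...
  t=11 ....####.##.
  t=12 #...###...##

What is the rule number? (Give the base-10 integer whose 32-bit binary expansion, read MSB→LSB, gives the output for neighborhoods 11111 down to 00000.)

1093132196

  nb #####: next=.  (t=1,i=10, bit31=0)
  nb ####.: next=#  (t=1,i=0, bit30=1)
  nb ###.#: next=.  (t=3,i=1, bit29=0)
  nb ###..: next=.  (t=1,i=1, bit28=0)
  nb ##.##: next=.  (t=1,i=7, bit27=0)
  nb ##.#.: next=.  (t=0,i=4, bit26=0)
  nb ##..#: next=.  (t=3,i=6, bit25=0)
  nb ##...: next=#  (t=1,i=2, bit24=1)
  nb #.###: next=.  (t=1,i=8, bit23=0)
  nb #.##.: next=.  (t=0,i=2, bit22=0)
  nb #.#.#: next=#  (t=0,i=0, bit21=1)
  nb #.#..: next=.  (t=0,i=7, bit20=0)
  nb #..##: next=.  (t=4,i=6, bit19=0)
  nb #..#.: next=#  (t=0,i=9, bit18=1)
  nb #...#: next=#  (t=1,i=3, bit17=1)
  nb #....: next=#  (t=2,i=5, bit16=1)
  nb .####: next=#  (t=1,i=9, bit15=1)
  nb .###.: next=#  (t=3,i=4, bit14=1)
  nb .##.#: next=.  (t=0,i=3, bit13=0)
  nb .##..: next=#  (t=2,i=3, bit12=1)
  nb .#.##: next=#  (t=0,i=1, bit11=1)
  nb .#.#.: next=#  (t=0,i=6, bit10=1)
  nb .#..#: next=#  (t=0,i=8, bit9=1)
  nb .#...: next=#  (t=7,i=2, bit8=1)
  nb ..###: next=#  (t=4,i=7, bit7=1)
  nb ..##.: next=.  (t=1,i=5, bit6=0)
  nb ..#.#: next=#  (t=0,i=10, bit5=1)
  nb ..#..: next=.  (t=2,i=9, bit4=0)
  nb ...##: next=.  (t=1,i=4, bit3=0)
  nb ...#.: next=#  (t=2,i=8, bit2=1)
  nb ....#: next=.  (t=2,i=7, bit1=0)
  nb .....: next=.  (t=2,i=6, bit0=0)
  bits 01000001001001111101111110100100 = 1093132196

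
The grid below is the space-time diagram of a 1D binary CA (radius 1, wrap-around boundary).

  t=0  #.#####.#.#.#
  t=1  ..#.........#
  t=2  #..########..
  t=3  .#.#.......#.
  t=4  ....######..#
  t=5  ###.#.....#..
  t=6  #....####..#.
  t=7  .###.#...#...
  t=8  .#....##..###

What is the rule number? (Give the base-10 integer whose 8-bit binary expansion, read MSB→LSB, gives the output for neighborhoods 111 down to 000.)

  nb ###: next=.  (t=0,i=3, bit7=0)
  nb ##.: next=.  (t=0,i=0, bit6=0)
  nb #.#: next=.  (t=0,i=1, bit5=0)
  nb #..: next=#  (t=1,i=0, bit4=1)
  nb .##: next=#  (t=0,i=2, bit3=1)
  nb .#.: next=.  (t=0,i=8, bit2=0)
  nb ..#: next=.  (t=1,i=1, bit1=0)
  nb ...: next=#  (t=1,i=4, bit0=1)
  bits 00011001 = 25

25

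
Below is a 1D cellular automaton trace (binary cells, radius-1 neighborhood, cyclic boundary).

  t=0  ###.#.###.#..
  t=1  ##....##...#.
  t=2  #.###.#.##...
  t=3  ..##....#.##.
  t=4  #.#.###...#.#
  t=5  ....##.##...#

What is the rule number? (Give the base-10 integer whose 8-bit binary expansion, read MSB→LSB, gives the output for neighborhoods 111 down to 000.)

153

  [7] ### => #  t=0,i=1
  [6] ##. => .  t=0,i=2
  [5] #.# => .  t=0,i=3
  [4] #.. => #  t=0,i=11
  [3] .## => #  t=0,i=0
  [2] .#. => .  t=0,i=4
  [1] ..# => .  t=0,i=12
  [0] ... => #  t=1,i=3
  bits 10011001 = 153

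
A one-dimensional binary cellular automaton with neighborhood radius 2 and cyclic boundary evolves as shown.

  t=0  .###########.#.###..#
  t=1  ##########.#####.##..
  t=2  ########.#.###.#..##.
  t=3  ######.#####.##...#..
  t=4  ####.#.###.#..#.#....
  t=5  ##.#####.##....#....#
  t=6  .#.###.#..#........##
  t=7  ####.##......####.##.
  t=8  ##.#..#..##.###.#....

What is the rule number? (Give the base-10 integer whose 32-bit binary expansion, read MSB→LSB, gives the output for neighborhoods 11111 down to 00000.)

3064110281

  ##### -> #   bit 31 = 1  t=0,i=3
  ####. -> .   bit 30 = 0  t=0,i=10
  ###.# -> #   bit 29 = 1  t=0,i=11
  ###.. -> #   bit 28 = 1  t=0,i=17
  ##.## -> .   bit 27 = 0  t=1,i=10
  ##.#. -> #   bit 26 = 1  t=0,i=12
  ##..# -> #   bit 25 = 1  t=0,i=18
  ##... -> .   bit 24 = 0  t=3,i=15
  #.### -> #   bit 23 = 1  t=0,i=1
  #.##. -> .   bit 22 = 0  t=1,i=17
  #.#.# -> #   bit 21 = 1  t=0,i=13
  #.#.. -> .   bit 20 = 0  t=2,i=15
  #..## -> .   bit 19 = 0  t=1,i=20
  #..#. -> .   bit 18 = 0  t=0,i=19
  #...# -> #   bit 17 = 1  t=3,i=16
  #.... -> .   bit 16 = 0  t=4,i=18
  .#### -> #   bit 15 = 1  t=0,i=2
  .###. -> .   bit 14 = 0  t=0,i=16
  .##.# -> .   bit 13 = 0  t=2,i=19
  .##.. -> #   bit 12 = 1  t=1,i=18
  .#.## -> #   bit 11 = 1  t=0,i=0
  .#.#. -> #   bit 10 = 1  t=4,i=15
  .#..# -> .   bit 9 = 0  t=2,i=16
  .#... -> .   bit 8 = 0  t=4,i=17
  ..### -> #   bit 7 = 1  t=1,i=0
  ..##. -> #   bit 6 = 1  t=2,i=18
  ..#.# -> .   bit 5 = 0  t=0,i=20
  ..#.. -> .   bit 4 = 0  t=3,i=18
  ...## -> #   bit 3 = 1  t=4,i=20
  ...#. -> .   bit 2 = 0  t=3,i=17
  ....# -> .   bit 1 = 0  t=4,i=19
  ..... -> #   bit 0 = 1  t=6,i=13
  bits 10110110101000101001110011001001 = 3064110281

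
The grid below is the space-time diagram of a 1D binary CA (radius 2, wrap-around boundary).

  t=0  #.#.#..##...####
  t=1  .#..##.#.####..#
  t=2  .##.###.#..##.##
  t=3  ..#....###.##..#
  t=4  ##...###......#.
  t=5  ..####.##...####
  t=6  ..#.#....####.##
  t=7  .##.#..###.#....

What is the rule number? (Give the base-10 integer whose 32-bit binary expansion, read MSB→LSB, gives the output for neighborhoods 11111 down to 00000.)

  #####|.  b31=0 t=0,i=14
  ####.|#  b30=1 t=0,i=15
  ###.#|.  b29=0 t=0,i=0
  ###..|#  b28=1 t=1,i=12
  ##.##|.  b27=0 t=2,i=0
  ##.#.|#  b26=1 t=0,i=1
  ##..#|.  b25=0 t=1,i=13
  ##...|#  b24=1 t=0,i=9
  #.###|.  b23=0 t=1,i=9
  #.##.|.  b22=0 t=2,i=1
  #.#.#|.  b21=0 t=0,i=2
  #.#..|#  b20=1 t=0,i=4
  #..##|.  b19=0 t=0,i=6
  #..#.|#  b18=1 t=1,i=14
  #...#|#  b17=1 t=0,i=10
  #....|.  b16=0 t=3,i=4
  .####|.  b15=0 t=0,i=13
  .###.|.  b14=0 t=2,i=5
  .##.#|#  b13=1 t=1,i=5
  .##..|.  b12=0 t=0,i=8
  .#.##|#  b11=1 t=1,i=8
  .#.#.|.  b10=0 t=0,i=3
  .#..#|#  b9=1 t=0,i=5
  .#...|.  b8=0 t=3,i=3
  ..###|#  b7=1 t=0,i=12
  ..##.|#  b6=1 t=0,i=7
  ..#.#|#  b5=1 t=1,i=15
  ..#..|.  b4=0 t=3,i=2
  ...##|#  b3=1 t=0,i=11
  ...#.|#  b2=1 t=4,i=13
  ....#|#  b1=1 t=3,i=5
  .....|.  b0=0 t=4,i=10
  bits 01010101000101100010101011101110 = 1427516142

1427516142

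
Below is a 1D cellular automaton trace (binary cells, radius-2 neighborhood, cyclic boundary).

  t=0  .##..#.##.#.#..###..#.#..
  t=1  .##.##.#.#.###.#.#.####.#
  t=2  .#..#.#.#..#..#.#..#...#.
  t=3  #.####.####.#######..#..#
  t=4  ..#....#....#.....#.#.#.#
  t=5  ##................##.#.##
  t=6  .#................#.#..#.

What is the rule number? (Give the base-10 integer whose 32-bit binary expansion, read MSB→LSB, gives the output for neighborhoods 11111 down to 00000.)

349574880

  [31] ##### => .  t=3,i=14
  [30] ####. => .  t=1,i=21
  [29] ###.# => .  t=1,i=13
  [28] ###.. => #  t=0,i=17
  [27] ##.## => .  t=1,i=3
  [26] ##.#. => #  t=0,i=9
  [25] ##..# => .  t=0,i=3
  [24] ##... => .  t=5,i=2
  [23] #.### => #  t=1,i=11
  [22] #.##. => #  t=0,i=7
  [21] #.#.# => .  t=0,i=10
  [20] #.#.. => #  t=0,i=12
  [19] #..## => .  t=0,i=14
  [18] #..#. => #  t=0,i=4
  [17] #...# => #  t=0,i=24
  [16] #.... => .  t=4,i=4
  [15] .#### => .  t=1,i=20
  [14] .###. => .  t=0,i=16
  [13] .##.# => .  t=0,i=8
  [12] .##.. => #  t=0,i=2
  [11] .#.## => .  t=0,i=6
  [10] .#.#. => #  t=0,i=11
  [9] .#..# => #  t=0,i=13
  [8] .#... => .  t=0,i=23
  [7] ..### => #  t=0,i=15
  [6] ..##. => #  t=0,i=1
  [5] ..#.# => #  t=0,i=5
  [4] ..#.. => .  t=2,i=1
  [3] ...## => .  t=0,i=0
  [2] ...#. => .  t=2,i=22
  [1] ....# => .  t=4,i=5
  [0] ..... => .  t=4,i=15
  bits 00010100110101100001011011100000 = 349574880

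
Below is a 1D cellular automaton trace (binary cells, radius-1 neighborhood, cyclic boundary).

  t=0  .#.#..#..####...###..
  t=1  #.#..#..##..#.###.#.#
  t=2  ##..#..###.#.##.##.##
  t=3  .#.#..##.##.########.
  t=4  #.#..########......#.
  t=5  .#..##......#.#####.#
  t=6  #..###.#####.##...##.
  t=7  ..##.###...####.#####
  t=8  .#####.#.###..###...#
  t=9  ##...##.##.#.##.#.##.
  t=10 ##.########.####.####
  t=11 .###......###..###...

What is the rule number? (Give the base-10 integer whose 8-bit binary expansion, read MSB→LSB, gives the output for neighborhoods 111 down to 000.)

107

  [7] ### => .  t=0,i=10
  [6] ##. => #  t=0,i=12
  [5] #.# => #  t=0,i=2
  [4] #.. => .  t=0,i=4
  [3] .## => #  t=0,i=9
  [2] .#. => .  t=0,i=1
  [1] ..# => #  t=0,i=0
  [0] ... => #  t=0,i=14
  bits 01101011 = 107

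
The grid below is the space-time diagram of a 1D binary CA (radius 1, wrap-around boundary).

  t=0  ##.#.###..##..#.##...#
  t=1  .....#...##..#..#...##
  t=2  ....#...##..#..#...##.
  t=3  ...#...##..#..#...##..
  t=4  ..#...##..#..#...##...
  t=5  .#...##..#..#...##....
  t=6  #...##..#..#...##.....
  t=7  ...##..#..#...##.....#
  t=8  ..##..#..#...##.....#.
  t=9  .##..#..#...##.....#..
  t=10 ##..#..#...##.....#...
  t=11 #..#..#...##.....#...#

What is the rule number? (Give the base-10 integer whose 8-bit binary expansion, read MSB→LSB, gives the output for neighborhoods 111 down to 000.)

  nb ###: next=.  (t=0,i=0, bit7=0)
  nb ##.: next=.  (t=0,i=1, bit6=0)
  nb #.#: next=.  (t=0,i=2, bit5=0)
  nb #..: next=.  (t=0,i=8, bit4=0)
  nb .##: next=#  (t=0,i=5, bit3=1)
  nb .#.: next=.  (t=0,i=3, bit2=0)
  nb ..#: next=#  (t=0,i=9, bit1=1)
  nb ...: next=.  (t=0,i=19, bit0=0)
  bits 00001010 = 10

10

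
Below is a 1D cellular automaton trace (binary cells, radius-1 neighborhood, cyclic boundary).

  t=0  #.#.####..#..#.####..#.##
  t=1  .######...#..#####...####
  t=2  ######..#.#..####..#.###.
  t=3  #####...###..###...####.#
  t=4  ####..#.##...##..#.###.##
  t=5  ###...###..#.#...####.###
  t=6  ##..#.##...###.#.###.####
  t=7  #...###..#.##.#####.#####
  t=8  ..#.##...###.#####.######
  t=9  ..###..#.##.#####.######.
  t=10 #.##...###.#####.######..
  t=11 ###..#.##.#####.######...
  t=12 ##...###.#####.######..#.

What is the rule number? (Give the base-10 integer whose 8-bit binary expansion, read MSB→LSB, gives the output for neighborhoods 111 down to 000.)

173

  [7] ### => #  t=0,i=5
  [6] ##. => .  t=0,i=0
  [5] #.# => #  t=0,i=1
  [4] #.. => .  t=0,i=8
  [3] .## => #  t=0,i=4
  [2] .#. => #  t=0,i=2
  [1] ..# => .  t=0,i=9
  [0] ... => #  t=1,i=8
  bits 10101101 = 173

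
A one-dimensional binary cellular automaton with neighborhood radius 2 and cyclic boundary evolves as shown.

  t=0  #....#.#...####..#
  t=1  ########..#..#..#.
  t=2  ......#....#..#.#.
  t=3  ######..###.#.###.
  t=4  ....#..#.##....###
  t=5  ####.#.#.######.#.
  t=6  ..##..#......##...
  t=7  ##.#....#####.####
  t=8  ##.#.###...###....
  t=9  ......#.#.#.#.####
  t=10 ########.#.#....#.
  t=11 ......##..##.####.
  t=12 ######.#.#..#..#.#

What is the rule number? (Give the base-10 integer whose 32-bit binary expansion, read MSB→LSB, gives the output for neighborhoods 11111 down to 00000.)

1767462447

  ##### -> .   bit 31 = 0  t=1,i=2
  ####. -> #   bit 30 = 1  t=0,i=13
  ###.# -> #   bit 29 = 1  t=3,i=10
  ###.. -> .   bit 28 = 0  t=0,i=14
  ##.## -> #   bit 27 = 1  t=3,i=17
  ##.#. -> .   bit 26 = 0  t=3,i=11
  ##..# -> .   bit 25 = 0  t=0,i=15
  ##... -> #   bit 24 = 1  t=0,i=1
  #.### -> .   bit 23 = 0  t=1,i=0
  #.##. -> #   bit 22 = 1  t=4,i=9
  #.#.# -> .   bit 21 = 0  t=3,i=12
  #.#.. -> #   bit 20 = 1  t=0,i=7
  #..## -> #   bit 19 = 1  t=0,i=16
  #..#. -> .   bit 18 = 0  t=1,i=9
  #...# -> .   bit 17 = 0  t=0,i=9
  #.... -> #   bit 16 = 1  t=0,i=2
  .#### -> .   bit 15 = 0  t=0,i=12
  .###. -> #   bit 14 = 1  t=3,i=9
  .##.# -> .   bit 13 = 0  t=8,i=1
  .##.. -> #   bit 12 = 1  t=0,i=0
  .#.## -> .   bit 11 = 0  t=1,i=17
  .#.#. -> #   bit 10 = 1  t=0,i=6
  .#..# -> #   bit 9 = 1  t=1,i=11
  .#... -> .   bit 8 = 0  t=0,i=8
  ..### -> .   bit 7 = 0  t=0,i=11
  ..##. -> .   bit 6 = 0  t=0,i=17
  ..#.# -> #   bit 5 = 1  t=0,i=5
  ..#.. -> .   bit 4 = 0  t=1,i=10
  ...## -> #   bit 3 = 1  t=0,i=10
  ...#. -> #   bit 2 = 1  t=0,i=4
  ....# -> #   bit 1 = 1  t=0,i=3
  ..... -> #   bit 0 = 1  t=2,i=1
  bits 01101001010110010101011000101111 = 1767462447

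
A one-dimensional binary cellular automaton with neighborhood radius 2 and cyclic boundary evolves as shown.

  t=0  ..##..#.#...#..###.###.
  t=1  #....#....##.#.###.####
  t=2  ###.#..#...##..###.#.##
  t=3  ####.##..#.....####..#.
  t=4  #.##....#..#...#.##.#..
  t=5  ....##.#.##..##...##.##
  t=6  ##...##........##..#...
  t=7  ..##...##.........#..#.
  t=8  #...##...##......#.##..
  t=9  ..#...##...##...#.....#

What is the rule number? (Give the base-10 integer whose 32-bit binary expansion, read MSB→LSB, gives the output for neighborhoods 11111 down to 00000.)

  nb #####: next=#  (t=1,i=21, bit31=1)
  nb ####.: next=#  (t=1,i=22, bit30=1)
  nb ###.#: next=#  (t=0,i=17, bit29=1)
  nb ###..: next=#  (t=0,i=21, bit28=1)
  nb ##.##: next=.  (t=0,i=18, bit27=0)
  nb ##.#.: next=#  (t=1,i=12, bit26=1)
  nb ##..#: next=.  (t=0,i=4, bit25=0)
  nb ##...: next=#  (t=0,i=22, bit24=1)
  nb #.###: next=#  (t=0,i=19, bit23=1)
  nb #.##.: next=.  (t=3,i=5, bit22=0)
  nb #.#.#: next=.  (t=1,i=13, bit21=0)
  nb #.#..: next=.  (t=0,i=8, bit20=0)
  nb #..##: next=.  (t=0,i=14, bit19=0)
  nb #..#.: next=#  (t=0,i=5, bit18=1)
  nb #...#: next=#  (t=0,i=0, bit17=1)
  nb #....: next=#  (t=1,i=2, bit16=1)
  nb .####: next=.  (t=1,i=20, bit15=0)
  nb .###.: next=#  (t=0,i=16, bit14=1)
  nb .##.#: next=#  (t=1,i=11, bit13=1)
  nb .##..: next=.  (t=0,i=3, bit12=0)
  nb .#.##: next=.  (t=1,i=14, bit11=0)
  nb .#.#.: next=.  (t=0,i=7, bit10=0)
  nb .#..#: next=#  (t=0,i=13, bit9=1)
  nb .#...: next=.  (t=0,i=9, bit8=0)
  nb ..###: next=#  (t=0,i=15, bit7=1)
  nb ..##.: next=.  (t=0,i=2, bit6=0)
  nb ..#.#: next=.  (t=0,i=6, bit5=0)
  nb ..#..: next=.  (t=0,i=12, bit4=0)
  nb ...##: next=.  (t=0,i=1, bit3=0)
  nb ...#.: next=#  (t=0,i=11, bit2=1)
  nb ....#: next=.  (t=1,i=3, bit1=0)
  nb .....: next=.  (t=3,i=12, bit0=0)
  bits 11110101100001110110001010000100 = 4119290500

4119290500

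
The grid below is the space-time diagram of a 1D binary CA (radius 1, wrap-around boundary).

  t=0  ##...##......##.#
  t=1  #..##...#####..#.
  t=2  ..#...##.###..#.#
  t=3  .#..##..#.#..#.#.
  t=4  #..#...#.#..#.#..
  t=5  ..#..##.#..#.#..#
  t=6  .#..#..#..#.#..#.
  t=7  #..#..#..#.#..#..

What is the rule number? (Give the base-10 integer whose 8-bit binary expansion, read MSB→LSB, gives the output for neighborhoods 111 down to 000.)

163

  ### -> #   bit 7 = 1  t=0,i=0
  ##. -> .   bit 6 = 0  t=0,i=1
  #.# -> #   bit 5 = 1  t=0,i=15
  #.. -> .   bit 4 = 0  t=0,i=2
  .## -> .   bit 3 = 0  t=0,i=5
  .#. -> .   bit 2 = 0  t=1,i=0
  ..# -> #   bit 1 = 1  t=0,i=4
  ... -> #   bit 0 = 1  t=0,i=3
  bits 10100011 = 163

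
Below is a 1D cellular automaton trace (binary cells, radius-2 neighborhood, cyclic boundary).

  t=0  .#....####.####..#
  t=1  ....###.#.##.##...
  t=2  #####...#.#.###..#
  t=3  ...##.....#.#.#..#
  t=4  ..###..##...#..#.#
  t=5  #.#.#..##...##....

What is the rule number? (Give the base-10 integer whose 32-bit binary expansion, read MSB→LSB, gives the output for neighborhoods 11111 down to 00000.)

1491079899

  nb #####: next=.  (t=2,i=1, bit31=0)
  nb ####.: next=#  (t=0,i=8, bit30=1)
  nb ###.#: next=.  (t=0,i=9, bit29=0)
  nb ###..: next=#  (t=0,i=14, bit28=1)
  nb ##.##: next=#  (t=0,i=10, bit27=1)
  nb ##.#.: next=.  (t=1,i=7, bit26=0)
  nb ##..#: next=.  (t=0,i=15, bit25=0)
  nb ##...: next=.  (t=1,i=15, bit24=0)
  nb #.###: next=#  (t=0,i=11, bit23=1)
  nb #.##.: next=#  (t=1,i=10, bit22=1)
  nb #.#.#: next=#  (t=1,i=8, bit21=1)
  nb #.#..: next=.  (t=0,i=1, bit20=0)
  nb #..##: next=.  (t=2,i=16, bit19=0)
  nb #..#.: next=.  (t=0,i=16, bit18=0)
  nb #...#: next=.  (t=2,i=6, bit17=0)
  nb #....: next=.  (t=0,i=3, bit16=0)
  nb .####: next=.  (t=0,i=7, bit15=0)
  nb .###.: next=.  (t=1,i=5, bit14=0)
  nb .##.#: next=.  (t=1,i=11, bit13=0)
  nb .##..: next=#  (t=1,i=14, bit12=1)
  nb .#.##: next=.  (t=1,i=9, bit11=0)
  nb .#.#.: next=.  (t=0,i=0, bit10=0)
  nb .#..#: next=#  (t=3,i=15, bit9=1)
  nb .#...: next=.  (t=0,i=2, bit8=0)
  nb ..###: next=#  (t=0,i=6, bit7=1)
  nb ..##.: next=#  (t=3,i=3, bit6=1)
  nb ..#.#: next=.  (t=0,i=17, bit5=0)
  nb ..#..: next=#  (t=3,i=17, bit4=1)
  nb ...##: next=#  (t=0,i=5, bit3=1)
  nb ...#.: next=.  (t=2,i=7, bit2=0)
  nb ....#: next=#  (t=0,i=4, bit1=1)
  nb .....: next=#  (t=1,i=0, bit0=1)
  bits 01011000111000000001001011011011 = 1491079899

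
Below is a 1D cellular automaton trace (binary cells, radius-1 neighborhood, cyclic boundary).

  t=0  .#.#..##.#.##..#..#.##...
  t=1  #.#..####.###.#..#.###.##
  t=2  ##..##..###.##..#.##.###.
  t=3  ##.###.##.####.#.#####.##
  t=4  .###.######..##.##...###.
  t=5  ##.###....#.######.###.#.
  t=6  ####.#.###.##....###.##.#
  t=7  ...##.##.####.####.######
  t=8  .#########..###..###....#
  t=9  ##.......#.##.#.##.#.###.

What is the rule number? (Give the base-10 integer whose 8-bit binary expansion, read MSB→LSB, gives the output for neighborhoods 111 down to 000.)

  [7] ### => .  t=1,i=6
  [6] ##. => #  t=0,i=7
  [5] #.# => #  t=0,i=2
  [4] #.. => .  t=0,i=4
  [3] .## => #  t=0,i=6
  [2] .#. => .  t=0,i=1
  [1] ..# => #  t=0,i=0
  [0] ... => #  t=0,i=23
  bits 01101011 = 107

107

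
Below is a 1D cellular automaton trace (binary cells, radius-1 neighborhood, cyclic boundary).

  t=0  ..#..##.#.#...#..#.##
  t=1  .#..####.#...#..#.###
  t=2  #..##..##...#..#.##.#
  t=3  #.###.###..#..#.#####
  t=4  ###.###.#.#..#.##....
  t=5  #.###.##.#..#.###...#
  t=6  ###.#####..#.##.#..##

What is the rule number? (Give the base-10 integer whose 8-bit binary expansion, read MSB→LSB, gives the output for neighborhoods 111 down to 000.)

106

  nb ###: next=.  (t=1,i=5, bit7=0)
  nb ##.: next=#  (t=0,i=6, bit6=1)
  nb #.#: next=#  (t=0,i=7, bit5=1)
  nb #..: next=.  (t=0,i=0, bit4=0)
  nb .##: next=#  (t=0,i=5, bit3=1)
  nb .#.: next=.  (t=0,i=2, bit2=0)
  nb ..#: next=#  (t=0,i=1, bit1=1)
  nb ...: next=.  (t=0,i=12, bit0=0)
  bits 01101010 = 106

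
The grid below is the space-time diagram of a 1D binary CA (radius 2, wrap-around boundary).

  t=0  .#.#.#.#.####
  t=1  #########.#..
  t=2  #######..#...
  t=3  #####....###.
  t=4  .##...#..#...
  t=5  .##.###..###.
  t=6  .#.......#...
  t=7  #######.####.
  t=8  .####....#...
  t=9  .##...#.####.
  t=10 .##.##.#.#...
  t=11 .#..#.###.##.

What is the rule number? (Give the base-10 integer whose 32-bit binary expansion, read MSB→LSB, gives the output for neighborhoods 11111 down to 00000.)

2221120981

  [31] ##### => #  t=1,i=2
  [30] ####. => .  t=0,i=11
  [29] ###.# => .  t=0,i=12
  [28] ###.. => .  t=2,i=6
  [27] ##.## => .  t=3,i=12
  [26] ##.#. => #  t=0,i=0
  [25] ##..# => .  t=2,i=7
  [24] ##... => .  t=3,i=5
  [23] #.### => .  t=0,i=9
  [22] #.##. => #  t=10,i=4
  [21] #.#.# => #  t=0,i=1
  [20] #.#.. => .  t=1,i=10
  [19] #..## => .  t=1,i=12
  [18] #..#. => .  t=2,i=8
  [17] #...# => #  t=2,i=11
  [16] #.... => #  t=3,i=6
  [15] .#### => #  t=0,i=10
  [14] .###. => .  t=3,i=10
  [13] .##.# => .  t=5,i=2
  [12] .##.. => #  t=4,i=2
  [11] .#.## => #  t=0,i=8
  [10] .#.#. => #  t=0,i=2
  [9] .#..# => .  t=1,i=11
  [8] .#... => #  t=2,i=10
  [7] ..### => #  t=1,i=0
  [6] ..##. => #  t=4,i=1
  [5] ..#.# => .  t=9,i=6
  [4] ..#.. => #  t=2,i=9
  [3] ...## => .  t=2,i=12
  [2] ...#. => #  t=4,i=5
  [1] ....# => .  t=3,i=7
  [0] ..... => #  t=6,i=4
  bits 10000100011000111001110111010101 = 2221120981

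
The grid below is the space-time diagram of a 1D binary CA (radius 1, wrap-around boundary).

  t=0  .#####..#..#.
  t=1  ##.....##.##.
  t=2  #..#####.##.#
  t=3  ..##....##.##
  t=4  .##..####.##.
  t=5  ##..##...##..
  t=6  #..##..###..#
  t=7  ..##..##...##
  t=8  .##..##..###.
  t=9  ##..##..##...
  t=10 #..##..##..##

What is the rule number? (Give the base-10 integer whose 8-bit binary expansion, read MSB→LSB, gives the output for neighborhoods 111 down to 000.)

  nb ###: next=.  (t=0,i=2, bit7=0)
  nb ##.: next=.  (t=0,i=5, bit6=0)
  nb #.#: next=#  (t=1,i=9, bit5=1)
  nb #..: next=.  (t=0,i=6, bit4=0)
  nb .##: next=#  (t=0,i=1, bit3=1)
  nb .#.: next=#  (t=0,i=8, bit2=1)
  nb ..#: next=#  (t=0,i=0, bit1=1)
  nb ...: next=#  (t=1,i=3, bit0=1)
  bits 00101111 = 47

47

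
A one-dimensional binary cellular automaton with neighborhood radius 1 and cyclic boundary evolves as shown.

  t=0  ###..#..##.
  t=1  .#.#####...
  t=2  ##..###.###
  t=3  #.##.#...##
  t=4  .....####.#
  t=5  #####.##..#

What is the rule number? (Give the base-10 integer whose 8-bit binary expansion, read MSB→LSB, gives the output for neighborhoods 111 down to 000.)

151

  nb ###: next=#  (t=0,i=1, bit7=1)
  nb ##.: next=.  (t=0,i=2, bit6=0)
  nb #.#: next=.  (t=0,i=10, bit5=0)
  nb #..: next=#  (t=0,i=3, bit4=1)
  nb .##: next=.  (t=0,i=0, bit3=0)
  nb .#.: next=#  (t=0,i=5, bit2=1)
  nb ..#: next=#  (t=0,i=4, bit1=1)
  nb ...: next=#  (t=1,i=9, bit0=1)
  bits 10010111 = 151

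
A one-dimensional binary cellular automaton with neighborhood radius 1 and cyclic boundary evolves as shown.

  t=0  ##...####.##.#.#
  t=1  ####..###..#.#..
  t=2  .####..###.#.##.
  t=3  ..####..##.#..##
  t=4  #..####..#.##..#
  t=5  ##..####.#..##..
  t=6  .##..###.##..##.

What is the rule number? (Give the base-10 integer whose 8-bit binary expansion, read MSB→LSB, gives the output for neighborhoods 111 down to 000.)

  nb ###: next=#  (t=0,i=0, bit7=1)
  nb ##.: next=#  (t=0,i=1, bit6=1)
  nb #.#: next=.  (t=0,i=9, bit5=0)
  nb #..: next=#  (t=0,i=2, bit4=1)
  nb .##: next=.  (t=0,i=5, bit3=0)
  nb .#.: next=#  (t=0,i=13, bit2=1)
  nb ..#: next=.  (t=0,i=4, bit1=0)
  nb ...: next=#  (t=0,i=3, bit0=1)
  bits 11010101 = 213

213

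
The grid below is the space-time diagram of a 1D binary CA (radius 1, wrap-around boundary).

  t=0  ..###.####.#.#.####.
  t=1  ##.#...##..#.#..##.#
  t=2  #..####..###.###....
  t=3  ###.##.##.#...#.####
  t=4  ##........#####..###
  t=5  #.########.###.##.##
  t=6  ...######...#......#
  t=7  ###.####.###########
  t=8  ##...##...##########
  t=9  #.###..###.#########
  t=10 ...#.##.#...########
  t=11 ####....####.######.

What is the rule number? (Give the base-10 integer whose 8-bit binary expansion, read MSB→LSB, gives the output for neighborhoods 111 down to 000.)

151

  nb ###: next=#  (t=0,i=3, bit7=1)
  nb ##.: next=.  (t=0,i=4, bit6=0)
  nb #.#: next=.  (t=0,i=5, bit5=0)
  nb #..: next=#  (t=0,i=19, bit4=1)
  nb .##: next=.  (t=0,i=2, bit3=0)
  nb .#.: next=#  (t=0,i=11, bit2=1)
  nb ..#: next=#  (t=0,i=1, bit1=1)
  nb ...: next=#  (t=0,i=0, bit0=1)
  bits 10010111 = 151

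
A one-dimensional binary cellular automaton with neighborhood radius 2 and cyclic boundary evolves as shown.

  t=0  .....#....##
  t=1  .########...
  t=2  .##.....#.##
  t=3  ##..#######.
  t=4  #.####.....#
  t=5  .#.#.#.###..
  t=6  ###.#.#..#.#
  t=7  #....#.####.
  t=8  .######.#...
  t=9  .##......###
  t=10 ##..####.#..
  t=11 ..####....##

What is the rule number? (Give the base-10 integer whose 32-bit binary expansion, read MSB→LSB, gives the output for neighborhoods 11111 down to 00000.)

  nb #####: next=.  (t=1,i=3, bit31=0)
  nb ####.: next=.  (t=1,i=7, bit30=0)
  nb ###.#: next=.  (t=3,i=10, bit29=0)
  nb ###..: next=#  (t=1,i=8, bit28=1)
  nb ##.##: next=#  (t=2,i=0, bit27=1)
  nb ##.#.: next=.  (t=6,i=3, bit26=0)
  nb ##..#: next=#  (t=3,i=2, bit25=1)
  nb ##...: next=.  (t=0,i=0, bit24=0)
  nb #.###: next=.  (t=4,i=2, bit23=0)
  nb #.##.: next=#  (t=2,i=1, bit22=1)
  nb #.#.#: next=.  (t=5,i=3, bit21=0)
  nb #.#..: next=.  (t=6,i=6, bit20=0)
  nb #..##: next=#  (t=3,i=3, bit19=1)
  nb #..#.: next=#  (t=6,i=8, bit18=1)
  nb #...#: next=#  (t=5,i=11, bit17=1)
  nb #....: next=#  (t=0,i=1, bit16=1)
  nb .####: next=#  (t=1,i=2, bit15=1)
  nb .###.: next=.  (t=5,i=8, bit14=0)
  nb .##.#: next=.  (t=2,i=11, bit13=0)
  nb .##..: next=.  (t=0,i=11, bit12=0)
  nb .#.##: next=#  (t=2,i=9, bit11=1)
  nb .#.#.: next=#  (t=5,i=2, bit10=1)
  nb .#..#: next=#  (t=6,i=7, bit9=1)
  nb .#...: next=#  (t=0,i=6, bit8=1)
  nb ..###: next=#  (t=1,i=1, bit7=1)
  nb ..##.: next=.  (t=0,i=10, bit6=0)
  nb ..#.#: next=#  (t=2,i=8, bit5=1)
  nb ..#..: next=#  (t=0,i=5, bit4=1)
  nb ...##: next=.  (t=0,i=9, bit3=0)
  nb ...#.: next=#  (t=0,i=4, bit2=1)
  nb ....#: next=#  (t=0,i=3, bit1=1)
  nb .....: next=#  (t=0,i=2, bit0=1)
  bits 00011010010011111000111110110111 = 441421751

441421751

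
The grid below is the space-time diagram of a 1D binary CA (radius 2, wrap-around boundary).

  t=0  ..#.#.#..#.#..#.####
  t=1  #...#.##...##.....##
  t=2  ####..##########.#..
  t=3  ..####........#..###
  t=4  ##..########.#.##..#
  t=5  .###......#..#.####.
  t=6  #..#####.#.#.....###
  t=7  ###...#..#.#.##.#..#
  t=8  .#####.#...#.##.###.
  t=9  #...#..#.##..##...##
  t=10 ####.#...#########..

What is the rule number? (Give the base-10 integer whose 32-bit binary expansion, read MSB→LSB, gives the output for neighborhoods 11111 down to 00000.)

1400582733

  nb #####: next=.  (t=2,i=8, bit31=0)
  nb ####.: next=#  (t=0,i=18, bit30=1)
  nb ###.#: next=.  (t=2,i=15, bit29=0)
  nb ###..: next=#  (t=0,i=19, bit28=1)
  nb ##.##: next=.  (t=8,i=15, bit27=0)
  nb ##.#.: next=.  (t=2,i=16, bit26=0)
  nb ##..#: next=#  (t=0,i=0, bit25=1)
  nb ##...: next=#  (t=1,i=1, bit24=1)
  nb #.###: next=.  (t=0,i=16, bit23=0)
  nb #.##.: next=#  (t=1,i=6, bit22=1)
  nb #.#.#: next=#  (t=0,i=4, bit21=1)
  nb #.#..: next=#  (t=0,i=6, bit20=1)
  nb #..##: next=#  (t=2,i=5, bit19=1)
  nb #..#.: next=.  (t=0,i=1, bit18=0)
  nb #...#: next=#  (t=1,i=2, bit17=1)
  nb #....: next=#  (t=1,i=14, bit16=1)
  nb .####: next=.  (t=0,i=17, bit15=0)
  nb .###.: next=.  (t=1,i=19, bit14=0)
  nb .##.#: next=#  (t=7,i=14, bit13=1)
  nb .##..: next=#  (t=1,i=7, bit12=1)
  nb .#.##: next=.  (t=0,i=15, bit11=0)
  nb .#.#.: next=.  (t=0,i=3, bit10=0)
  nb .#..#: next=#  (t=0,i=7, bit9=1)
  nb .#...: next=.  (t=6,i=12, bit8=0)
  nb ..###: next=.  (t=1,i=18, bit7=0)
  nb ..##.: next=#  (t=1,i=11, bit6=1)
  nb ..#.#: next=.  (t=0,i=2, bit5=0)
  nb ..#..: next=.  (t=3,i=14, bit4=0)
  nb ...##: next=#  (t=1,i=10, bit3=1)
  nb ...#.: next=#  (t=1,i=3, bit2=1)
  nb ....#: next=.  (t=1,i=16, bit1=0)
  nb .....: next=#  (t=1,i=15, bit0=1)
  bits 01010011011110110011001001001101 = 1400582733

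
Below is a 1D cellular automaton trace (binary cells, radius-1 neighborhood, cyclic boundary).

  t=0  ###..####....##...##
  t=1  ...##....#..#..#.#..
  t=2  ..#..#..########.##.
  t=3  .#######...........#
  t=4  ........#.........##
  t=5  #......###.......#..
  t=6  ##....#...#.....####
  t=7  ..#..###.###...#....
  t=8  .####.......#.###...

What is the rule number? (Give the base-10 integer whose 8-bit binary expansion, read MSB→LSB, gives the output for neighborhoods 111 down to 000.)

  nb ###: next=.  (t=0,i=0, bit7=0)
  nb ##.: next=.  (t=0,i=2, bit6=0)
  nb #.#: next=.  (t=1,i=16, bit5=0)
  nb #..: next=#  (t=0,i=3, bit4=1)
  nb .##: next=.  (t=0,i=5, bit3=0)
  nb .#.: next=#  (t=1,i=9, bit2=1)
  nb ..#: next=#  (t=0,i=4, bit1=1)
  nb ...: next=.  (t=0,i=10, bit0=0)
  bits 00010110 = 22

22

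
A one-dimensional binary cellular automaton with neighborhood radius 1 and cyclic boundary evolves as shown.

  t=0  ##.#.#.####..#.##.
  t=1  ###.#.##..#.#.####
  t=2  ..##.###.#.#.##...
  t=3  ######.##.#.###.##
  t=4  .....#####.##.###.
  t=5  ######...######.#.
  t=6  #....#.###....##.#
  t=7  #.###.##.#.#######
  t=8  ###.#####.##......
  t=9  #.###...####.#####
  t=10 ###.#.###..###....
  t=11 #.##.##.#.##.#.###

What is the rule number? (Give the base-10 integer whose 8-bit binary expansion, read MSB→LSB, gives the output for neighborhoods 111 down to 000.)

  ###|.  b7=0 t=0,i=8
  ##.|#  b6=1 t=0,i=1
  #.#|#  b5=1 t=0,i=2
  #..|.  b4=0 t=0,i=11
  .##|#  b3=1 t=0,i=0
  .#.|.  b2=0 t=0,i=3
  ..#|#  b1=1 t=0,i=12
  ...|#  b0=1 t=2,i=0
  bits 01101011 = 107

107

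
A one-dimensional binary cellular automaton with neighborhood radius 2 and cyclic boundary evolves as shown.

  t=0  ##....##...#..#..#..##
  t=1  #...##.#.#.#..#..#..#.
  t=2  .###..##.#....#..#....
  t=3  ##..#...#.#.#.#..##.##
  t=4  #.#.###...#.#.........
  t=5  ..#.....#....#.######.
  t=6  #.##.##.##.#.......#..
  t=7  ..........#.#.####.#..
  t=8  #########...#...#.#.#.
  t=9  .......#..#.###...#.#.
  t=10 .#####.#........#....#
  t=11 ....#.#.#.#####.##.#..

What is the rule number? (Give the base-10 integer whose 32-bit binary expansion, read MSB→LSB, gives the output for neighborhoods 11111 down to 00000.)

1176637851

  ##### -> .   bit 31 = 0  t=5,i=17
  ####. -> #   bit 30 = 1  t=0,i=0
  ###.# -> .   bit 29 = 0  t=7,i=17
  ###.. -> .   bit 28 = 0  t=0,i=1
  ##.## -> .   bit 27 = 0  t=3,i=19
  ##.#. -> #   bit 26 = 1  t=1,i=6
  ##..# -> #   bit 25 = 1  t=2,i=4
  ##... -> .   bit 24 = 0  t=0,i=2
  #.### -> .   bit 23 = 0  t=3,i=20
  #.##. -> .   bit 22 = 0  t=6,i=2
  #.#.# -> #   bit 21 = 1  t=1,i=7
  #.#.. -> .   bit 20 = 0  t=1,i=0
  #..## -> .   bit 19 = 0  t=0,i=19
  #..#. -> .   bit 18 = 0  t=0,i=13
  #...# -> #   bit 17 = 1  t=0,i=9
  #.... -> .   bit 16 = 0  t=0,i=3
  .#### -> .   bit 15 = 0  t=0,i=21
  .###. -> .   bit 14 = 0  t=2,i=2
  .##.# -> .   bit 13 = 0  t=1,i=5
  .##.. -> #   bit 12 = 1  t=0,i=7
  .#.## -> .   bit 11 = 0  t=4,i=3
  .#.#. -> .   bit 10 = 0  t=1,i=8
  .#..# -> .   bit 9 = 0  t=0,i=12
  .#... -> #   bit 8 = 1  t=1,i=1
  ..### -> #   bit 7 = 1  t=0,i=20
  ..##. -> .   bit 6 = 0  t=0,i=6
  ..#.# -> .   bit 5 = 0  t=1,i=20
  ..#.. -> #   bit 4 = 1  t=0,i=11
  ...## -> #   bit 3 = 1  t=0,i=5
  ...#. -> .   bit 2 = 0  t=0,i=10
  ....# -> #   bit 1 = 1  t=0,i=4
  ..... -> #   bit 0 = 1  t=2,i=20
  bits 01000110001000100001000110011011 = 1176637851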